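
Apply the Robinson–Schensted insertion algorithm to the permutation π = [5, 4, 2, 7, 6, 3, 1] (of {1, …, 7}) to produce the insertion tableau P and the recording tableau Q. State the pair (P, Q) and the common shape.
P = [1, 3] / [2, 6] / [4, 7] / [5];  Q = [1, 4] / [2, 5] / [3, 6] / [7];  common shape = (2, 2, 2, 1)

Row-insert the values π_1, π_2, … into P one at a time, bumping the leftmost entry strictly greater than the inserted value down to the next row. The recording tableau Q records, in position (i, j), the step at which that cell was added to P.
  Insert 5 (step 1): P = [5];  Q = [1]
  Insert 4 (step 2): P = [4] / [5];  Q = [1] / [2]
  Insert 2 (step 3): P = [2] / [4] / [5];  Q = [1] / [2] / [3]
  Insert 7 (step 4): P = [2, 7] / [4] / [5];  Q = [1, 4] / [2] / [3]
  Insert 6 (step 5): P = [2, 6] / [4, 7] / [5];  Q = [1, 4] / [2, 5] / [3]
  Insert 3 (step 6): P = [2, 3] / [4, 6] / [5, 7];  Q = [1, 4] / [2, 5] / [3, 6]
  Insert 1 (step 7): P = [1, 3] / [2, 6] / [4, 7] / [5];  Q = [1, 4] / [2, 5] / [3, 6] / [7]
Final shape: (2, 2, 2, 1).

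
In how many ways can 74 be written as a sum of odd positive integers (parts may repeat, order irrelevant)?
p_odd(74) = 44046

Enumerate partitions using only odd parts via the recurrence o(n, m) = o(n, m−2) + o(n−m, m) over odd m, starting from the largest odd part ≤ n. This gives p_odd(74) = 44046. (Euler's theorem: equals the count of distinct-part partitions.)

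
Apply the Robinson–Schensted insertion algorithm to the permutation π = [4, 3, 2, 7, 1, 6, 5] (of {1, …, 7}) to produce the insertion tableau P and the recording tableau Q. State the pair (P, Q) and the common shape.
P = [1, 5] / [2, 6] / [3, 7] / [4];  Q = [1, 4] / [2, 6] / [3, 7] / [5];  common shape = (2, 2, 2, 1)

Row-insert the values π_1, π_2, … into P one at a time, bumping the leftmost entry strictly greater than the inserted value down to the next row. The recording tableau Q records, in position (i, j), the step at which that cell was added to P.
  Insert 4 (step 1): P = [4];  Q = [1]
  Insert 3 (step 2): P = [3] / [4];  Q = [1] / [2]
  Insert 2 (step 3): P = [2] / [3] / [4];  Q = [1] / [2] / [3]
  Insert 7 (step 4): P = [2, 7] / [3] / [4];  Q = [1, 4] / [2] / [3]
  Insert 1 (step 5): P = [1, 7] / [2] / [3] / [4];  Q = [1, 4] / [2] / [3] / [5]
  Insert 6 (step 6): P = [1, 6] / [2, 7] / [3] / [4];  Q = [1, 4] / [2, 6] / [3] / [5]
  Insert 5 (step 7): P = [1, 5] / [2, 6] / [3, 7] / [4];  Q = [1, 4] / [2, 6] / [3, 7] / [5]
Final shape: (2, 2, 2, 1).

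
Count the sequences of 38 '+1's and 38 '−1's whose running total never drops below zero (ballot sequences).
C_38 = 176733862787006701400

These ballot sequences are counted by the Catalan number C_n = (1/(n + 1)) · C(2n, n). For n = 38: C_38 = (1/39) · C(76, 38) = 6892620648693261354600/39 = 176733862787006701400.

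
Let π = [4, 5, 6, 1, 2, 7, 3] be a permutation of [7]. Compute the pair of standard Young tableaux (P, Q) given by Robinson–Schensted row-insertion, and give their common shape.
P = [1, 2, 3, 7] / [4, 5, 6];  Q = [1, 2, 3, 6] / [4, 5, 7];  common shape = (4, 3)

Row-insert the values π_1, π_2, … into P one at a time, bumping the leftmost entry strictly greater than the inserted value down to the next row. The recording tableau Q records, in position (i, j), the step at which that cell was added to P.
  Insert 4 (step 1): P = [4];  Q = [1]
  Insert 5 (step 2): P = [4, 5];  Q = [1, 2]
  Insert 6 (step 3): P = [4, 5, 6];  Q = [1, 2, 3]
  Insert 1 (step 4): P = [1, 5, 6] / [4];  Q = [1, 2, 3] / [4]
  Insert 2 (step 5): P = [1, 2, 6] / [4, 5];  Q = [1, 2, 3] / [4, 5]
  Insert 7 (step 6): P = [1, 2, 6, 7] / [4, 5];  Q = [1, 2, 3, 6] / [4, 5]
  Insert 3 (step 7): P = [1, 2, 3, 7] / [4, 5, 6];  Q = [1, 2, 3, 6] / [4, 5, 7]
Final shape: (4, 3).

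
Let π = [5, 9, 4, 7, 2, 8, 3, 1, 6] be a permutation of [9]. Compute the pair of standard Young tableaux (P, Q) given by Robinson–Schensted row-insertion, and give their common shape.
P = [1, 3, 6] / [2, 7, 8] / [4, 9] / [5];  Q = [1, 2, 6] / [3, 4, 9] / [5, 7] / [8];  common shape = (3, 3, 2, 1)

Row-insert the values π_1, π_2, … into P one at a time, bumping the leftmost entry strictly greater than the inserted value down to the next row. The recording tableau Q records, in position (i, j), the step at which that cell was added to P.
  Insert 5 (step 1): P = [5];  Q = [1]
  Insert 9 (step 2): P = [5, 9];  Q = [1, 2]
  Insert 4 (step 3): P = [4, 9] / [5];  Q = [1, 2] / [3]
  Insert 7 (step 4): P = [4, 7] / [5, 9];  Q = [1, 2] / [3, 4]
  Insert 2 (step 5): P = [2, 7] / [4, 9] / [5];  Q = [1, 2] / [3, 4] / [5]
  Insert 8 (step 6): P = [2, 7, 8] / [4, 9] / [5];  Q = [1, 2, 6] / [3, 4] / [5]
  Insert 3 (step 7): P = [2, 3, 8] / [4, 7] / [5, 9];  Q = [1, 2, 6] / [3, 4] / [5, 7]
  Insert 1 (step 8): P = [1, 3, 8] / [2, 7] / [4, 9] / [5];  Q = [1, 2, 6] / [3, 4] / [5, 7] / [8]
  Insert 6 (step 9): P = [1, 3, 6] / [2, 7, 8] / [4, 9] / [5];  Q = [1, 2, 6] / [3, 4, 9] / [5, 7] / [8]
Final shape: (3, 3, 2, 1).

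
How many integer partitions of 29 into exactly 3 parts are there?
p(29, 3 parts) = 70

Partitions of n into exactly k parts are in bijection with partitions of n − k into at most k parts (subtract 1 from each part). So p(29, exactly 3) = p(26, parts ≤ 3). Computing via the recurrence p(m, j) = p(m, j−1) + p(m−j, j) gives 70.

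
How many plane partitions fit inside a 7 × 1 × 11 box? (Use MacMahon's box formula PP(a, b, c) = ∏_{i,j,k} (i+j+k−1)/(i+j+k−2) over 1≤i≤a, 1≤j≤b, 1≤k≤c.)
PP(7, 1, 11) = 31824

Evaluate the triple product over i = 1..7, j = 1..1, k = 1..11. The factors are (2/1) · (3/2) · (4/3) · (5/4) · (6/5) · (7/6) · (8/7) · (9/8) · … (77 factors total). The numerators and denominators telescope so the product is an integer; carrying out the multiplication exactly gives PP(7, 1, 11) = 31824.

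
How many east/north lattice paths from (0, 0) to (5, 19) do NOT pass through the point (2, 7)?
Number of paths = 26124

Total paths from (0, 0) to (5, 19): C(24, 5) = 42504. Paths through (2, 7): (paths (0, 0) → (2, 7)) × (paths (2, 7) → (5, 19)) = C(9, 2) · C(15, 3) = 36 · 455 = 16380. Avoidance count = 42504 − 16380 = 26124.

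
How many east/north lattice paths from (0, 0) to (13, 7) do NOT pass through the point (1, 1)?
Number of paths = 40392

Total paths from (0, 0) to (13, 7): C(20, 13) = 77520. Paths through (1, 1): (paths (0, 0) → (1, 1)) × (paths (1, 1) → (13, 7)) = C(2, 1) · C(18, 12) = 2 · 18564 = 37128. Avoidance count = 77520 − 37128 = 40392.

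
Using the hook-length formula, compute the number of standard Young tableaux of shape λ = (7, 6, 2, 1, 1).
# SYT of shape (7, 6, 2, 1, 1) = 1082900

Hook-length formula: f^λ = n! / Π hook(c), product over all cells c of the Young diagram. For λ = (7, 6, 2, 1, 1), n = 17 boxes. Hook lengths by row (left-to-right, top-to-bottom): [11, 8, 6, 5, 4, 3, 1]; [9, 6, 4, 3, 2, 1]; [4, 1]; [2]; [1]. Product of hooks = 328458240. So f^λ = 17! / 328458240 = 355687428096000 / 328458240 = 1082900.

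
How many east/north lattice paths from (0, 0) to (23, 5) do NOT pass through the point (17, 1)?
Number of paths = 94500

Total paths from (0, 0) to (23, 5): C(28, 23) = 98280. Paths through (17, 1): (paths (0, 0) → (17, 1)) × (paths (17, 1) → (23, 5)) = C(18, 17) · C(10, 6) = 18 · 210 = 3780. Avoidance count = 98280 − 3780 = 94500.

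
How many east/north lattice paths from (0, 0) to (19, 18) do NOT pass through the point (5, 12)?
Number of paths = 17432785020

Total paths from (0, 0) to (19, 18): C(37, 19) = 17672631900. Paths through (5, 12): (paths (0, 0) → (5, 12)) × (paths (5, 12) → (19, 18)) = C(17, 5) · C(20, 14) = 6188 · 38760 = 239846880. Avoidance count = 17672631900 − 239846880 = 17432785020.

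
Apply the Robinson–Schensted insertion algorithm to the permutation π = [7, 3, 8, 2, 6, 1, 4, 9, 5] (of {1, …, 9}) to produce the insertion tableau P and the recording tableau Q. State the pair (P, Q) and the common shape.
P = [1, 4, 5] / [2, 6, 9] / [3, 8] / [7];  Q = [1, 3, 8] / [2, 5, 9] / [4, 7] / [6];  common shape = (3, 3, 2, 1)

Row-insert the values π_1, π_2, … into P one at a time, bumping the leftmost entry strictly greater than the inserted value down to the next row. The recording tableau Q records, in position (i, j), the step at which that cell was added to P.
  Insert 7 (step 1): P = [7];  Q = [1]
  Insert 3 (step 2): P = [3] / [7];  Q = [1] / [2]
  Insert 8 (step 3): P = [3, 8] / [7];  Q = [1, 3] / [2]
  Insert 2 (step 4): P = [2, 8] / [3] / [7];  Q = [1, 3] / [2] / [4]
  Insert 6 (step 5): P = [2, 6] / [3, 8] / [7];  Q = [1, 3] / [2, 5] / [4]
  Insert 1 (step 6): P = [1, 6] / [2, 8] / [3] / [7];  Q = [1, 3] / [2, 5] / [4] / [6]
  Insert 4 (step 7): P = [1, 4] / [2, 6] / [3, 8] / [7];  Q = [1, 3] / [2, 5] / [4, 7] / [6]
  Insert 9 (step 8): P = [1, 4, 9] / [2, 6] / [3, 8] / [7];  Q = [1, 3, 8] / [2, 5] / [4, 7] / [6]
  Insert 5 (step 9): P = [1, 4, 5] / [2, 6, 9] / [3, 8] / [7];  Q = [1, 3, 8] / [2, 5, 9] / [4, 7] / [6]
Final shape: (3, 3, 2, 1).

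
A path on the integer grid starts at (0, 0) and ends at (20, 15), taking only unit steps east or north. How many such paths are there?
Number of paths = 3247943160

A monotone lattice path from (0, 0) to (20, 15) consists of 20 east steps and 15 north steps in some order, so it is determined by which 20 of the 35 steps are east. The count is C(35, 20) = 3247943160.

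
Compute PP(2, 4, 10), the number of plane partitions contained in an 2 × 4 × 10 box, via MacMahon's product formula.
PP(2, 4, 10) = 273273

Evaluate the triple product over i = 1..2, j = 1..4, k = 1..10. The factors are (2/1) · (3/2) · (4/3) · (5/4) · (6/5) · (7/6) · (8/7) · (9/8) · … (80 factors total). The numerators and denominators telescope so the product is an integer; carrying out the multiplication exactly gives PP(2, 4, 10) = 273273.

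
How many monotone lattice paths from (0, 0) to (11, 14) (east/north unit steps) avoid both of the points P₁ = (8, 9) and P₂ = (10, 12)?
Number of paths = 1885402

Inclusion–exclusion. Total paths: C(25, 11) = 4457400. Through P₁: C(17, 8)·C(8, 3) = 1361360. Through P₂: C(22, 10)·C(3, 1) = 1939938. Since P₁ is strictly southwest of P₂, a monotone path through both must visit P₁ then P₂; paths through both = C(17, 8)·C(5, 2)·C(3, 1) = 729300. Avoid both = 4457400 − 1361360 − 1939938 + 729300 = 1885402.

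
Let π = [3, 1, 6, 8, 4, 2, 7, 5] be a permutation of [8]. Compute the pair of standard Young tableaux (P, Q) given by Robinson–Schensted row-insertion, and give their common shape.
P = [1, 2, 5] / [3, 4, 7] / [6, 8];  Q = [1, 3, 4] / [2, 5, 7] / [6, 8];  common shape = (3, 3, 2)

Row-insert the values π_1, π_2, … into P one at a time, bumping the leftmost entry strictly greater than the inserted value down to the next row. The recording tableau Q records, in position (i, j), the step at which that cell was added to P.
  Insert 3 (step 1): P = [3];  Q = [1]
  Insert 1 (step 2): P = [1] / [3];  Q = [1] / [2]
  Insert 6 (step 3): P = [1, 6] / [3];  Q = [1, 3] / [2]
  Insert 8 (step 4): P = [1, 6, 8] / [3];  Q = [1, 3, 4] / [2]
  Insert 4 (step 5): P = [1, 4, 8] / [3, 6];  Q = [1, 3, 4] / [2, 5]
  Insert 2 (step 6): P = [1, 2, 8] / [3, 4] / [6];  Q = [1, 3, 4] / [2, 5] / [6]
  Insert 7 (step 7): P = [1, 2, 7] / [3, 4, 8] / [6];  Q = [1, 3, 4] / [2, 5, 7] / [6]
  Insert 5 (step 8): P = [1, 2, 5] / [3, 4, 7] / [6, 8];  Q = [1, 3, 4] / [2, 5, 7] / [6, 8]
Final shape: (3, 3, 2).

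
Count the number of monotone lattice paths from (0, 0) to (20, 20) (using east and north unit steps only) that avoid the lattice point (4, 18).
Number of paths = 137845409625

Total paths from (0, 0) to (20, 20): C(40, 20) = 137846528820. Paths through (4, 18): (paths (0, 0) → (4, 18)) × (paths (4, 18) → (20, 20)) = C(22, 4) · C(18, 16) = 7315 · 153 = 1119195. Avoidance count = 137846528820 − 1119195 = 137845409625.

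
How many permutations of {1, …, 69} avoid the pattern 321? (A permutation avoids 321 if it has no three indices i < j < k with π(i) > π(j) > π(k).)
C_69 = 337485502510215975556783793455058624700

These 321-avoiding permutations are counted by the Catalan number C_n = (1/(n + 1)) · C(2n, n). For n = 69: C_69 = (1/70) · C(138, 69) = 23623985175715118288974865541854103729000/70 = 337485502510215975556783793455058624700.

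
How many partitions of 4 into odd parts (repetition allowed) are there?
p_odd(4) = 2

Partitions of 4 using only odd parts 1, 3, 5, …: 3+1, 1+1+1+1. There are 2. (Euler: this equals q(4), the number of distinct-part partitions.)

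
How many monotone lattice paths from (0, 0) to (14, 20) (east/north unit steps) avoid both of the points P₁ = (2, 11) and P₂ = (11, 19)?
Number of paths = 1158124620

Inclusion–exclusion. Total paths: C(34, 14) = 1391975640. Through P₁: C(13, 2)·C(21, 12) = 22926540. Through P₂: C(30, 11)·C(4, 3) = 218509200. Since P₁ is strictly southwest of P₂, a monotone path through both must visit P₁ then P₂; paths through both = C(13, 2)·C(17, 9)·C(4, 3) = 7584720. Avoid both = 1391975640 − 22926540 − 218509200 + 7584720 = 1158124620.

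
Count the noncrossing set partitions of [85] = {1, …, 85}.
C_85 = 1063353702922273835973036658043476458723103404520

These noncrossing partitions are counted by the Catalan number C_n = (1/(n + 1)) · C(2n, n). For n = 85: C_85 = (1/86) · C(170, 85) = 91448418451315549893681152591738975450186892788720/86 = 1063353702922273835973036658043476458723103404520.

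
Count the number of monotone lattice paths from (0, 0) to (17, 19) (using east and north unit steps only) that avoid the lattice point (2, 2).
Number of paths = 5203160280

Total paths from (0, 0) to (17, 19): C(36, 17) = 8597496600. Paths through (2, 2): (paths (0, 0) → (2, 2)) × (paths (2, 2) → (17, 19)) = C(4, 2) · C(32, 15) = 6 · 565722720 = 3394336320. Avoidance count = 8597496600 − 3394336320 = 5203160280.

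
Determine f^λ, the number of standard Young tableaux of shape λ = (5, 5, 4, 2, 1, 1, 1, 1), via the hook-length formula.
# SYT of shape (5, 5, 4, 2, 1, 1, 1, 1) = 88179000

Hook-length formula: f^λ = n! / Π hook(c), product over all cells c of the Young diagram. For λ = (5, 5, 4, 2, 1, 1, 1, 1), n = 20 boxes. Hook lengths by row (left-to-right, top-to-bottom): [12, 7, 5, 4, 2]; [11, 6, 4, 3, 1]; [9, 4, 2, 1]; [6, 1]; [4]; [3]; [2]; [1]. Product of hooks = 27590492160. So f^λ = 20! / 27590492160 = 2432902008176640000 / 27590492160 = 88179000.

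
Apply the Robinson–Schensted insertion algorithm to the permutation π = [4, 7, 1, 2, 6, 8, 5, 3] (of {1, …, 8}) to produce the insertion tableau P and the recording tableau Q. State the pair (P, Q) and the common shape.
P = [1, 2, 3, 8] / [4, 5] / [6] / [7];  Q = [1, 2, 5, 6] / [3, 4] / [7] / [8];  common shape = (4, 2, 1, 1)

Row-insert the values π_1, π_2, … into P one at a time, bumping the leftmost entry strictly greater than the inserted value down to the next row. The recording tableau Q records, in position (i, j), the step at which that cell was added to P.
  Insert 4 (step 1): P = [4];  Q = [1]
  Insert 7 (step 2): P = [4, 7];  Q = [1, 2]
  Insert 1 (step 3): P = [1, 7] / [4];  Q = [1, 2] / [3]
  Insert 2 (step 4): P = [1, 2] / [4, 7];  Q = [1, 2] / [3, 4]
  Insert 6 (step 5): P = [1, 2, 6] / [4, 7];  Q = [1, 2, 5] / [3, 4]
  Insert 8 (step 6): P = [1, 2, 6, 8] / [4, 7];  Q = [1, 2, 5, 6] / [3, 4]
  Insert 5 (step 7): P = [1, 2, 5, 8] / [4, 6] / [7];  Q = [1, 2, 5, 6] / [3, 4] / [7]
  Insert 3 (step 8): P = [1, 2, 3, 8] / [4, 5] / [6] / [7];  Q = [1, 2, 5, 6] / [3, 4] / [7] / [8]
Final shape: (4, 2, 1, 1).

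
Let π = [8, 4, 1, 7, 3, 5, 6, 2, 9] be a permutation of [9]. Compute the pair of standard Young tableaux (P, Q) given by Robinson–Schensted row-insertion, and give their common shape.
P = [1, 2, 5, 6, 9] / [3, 7] / [4] / [8];  Q = [1, 4, 6, 7, 9] / [2, 5] / [3] / [8];  common shape = (5, 2, 1, 1)

Row-insert the values π_1, π_2, … into P one at a time, bumping the leftmost entry strictly greater than the inserted value down to the next row. The recording tableau Q records, in position (i, j), the step at which that cell was added to P.
  Insert 8 (step 1): P = [8];  Q = [1]
  Insert 4 (step 2): P = [4] / [8];  Q = [1] / [2]
  Insert 1 (step 3): P = [1] / [4] / [8];  Q = [1] / [2] / [3]
  Insert 7 (step 4): P = [1, 7] / [4] / [8];  Q = [1, 4] / [2] / [3]
  Insert 3 (step 5): P = [1, 3] / [4, 7] / [8];  Q = [1, 4] / [2, 5] / [3]
  Insert 5 (step 6): P = [1, 3, 5] / [4, 7] / [8];  Q = [1, 4, 6] / [2, 5] / [3]
  Insert 6 (step 7): P = [1, 3, 5, 6] / [4, 7] / [8];  Q = [1, 4, 6, 7] / [2, 5] / [3]
  Insert 2 (step 8): P = [1, 2, 5, 6] / [3, 7] / [4] / [8];  Q = [1, 4, 6, 7] / [2, 5] / [3] / [8]
  Insert 9 (step 9): P = [1, 2, 5, 6, 9] / [3, 7] / [4] / [8];  Q = [1, 4, 6, 7, 9] / [2, 5] / [3] / [8]
Final shape: (5, 2, 1, 1).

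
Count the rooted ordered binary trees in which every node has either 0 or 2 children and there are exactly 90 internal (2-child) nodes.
C_90 = 1000134600800354781929399250536541864362461089950800

These full binary trees are counted by the Catalan number C_n = (1/(n + 1)) · C(2n, n). For n = 90: C_90 = (1/91) · C(180, 90) = 91012248672832285155575331798825309656983959185522800/91 = 1000134600800354781929399250536541864362461089950800.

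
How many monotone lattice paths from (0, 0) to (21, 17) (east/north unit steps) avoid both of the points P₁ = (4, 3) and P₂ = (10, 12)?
Number of paths = 17440369677

Inclusion–exclusion. Total paths: C(38, 21) = 28781143380. Through P₁: C(7, 4)·C(31, 17) = 9281388375. Through P₂: C(22, 10)·C(16, 11) = 2824549728. Since P₁ is strictly southwest of P₂, a monotone path through both must visit P₁ then P₂; paths through both = C(7, 4)·C(15, 6)·C(16, 11) = 765164400. Avoid both = 28781143380 − 9281388375 − 2824549728 + 765164400 = 17440369677.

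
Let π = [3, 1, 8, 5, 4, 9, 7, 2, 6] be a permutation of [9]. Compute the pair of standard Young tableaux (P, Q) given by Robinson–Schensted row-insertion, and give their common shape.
P = [1, 2, 6] / [3, 4, 7] / [5, 9] / [8];  Q = [1, 3, 6] / [2, 4, 7] / [5, 9] / [8];  common shape = (3, 3, 2, 1)

Row-insert the values π_1, π_2, … into P one at a time, bumping the leftmost entry strictly greater than the inserted value down to the next row. The recording tableau Q records, in position (i, j), the step at which that cell was added to P.
  Insert 3 (step 1): P = [3];  Q = [1]
  Insert 1 (step 2): P = [1] / [3];  Q = [1] / [2]
  Insert 8 (step 3): P = [1, 8] / [3];  Q = [1, 3] / [2]
  Insert 5 (step 4): P = [1, 5] / [3, 8];  Q = [1, 3] / [2, 4]
  Insert 4 (step 5): P = [1, 4] / [3, 5] / [8];  Q = [1, 3] / [2, 4] / [5]
  Insert 9 (step 6): P = [1, 4, 9] / [3, 5] / [8];  Q = [1, 3, 6] / [2, 4] / [5]
  Insert 7 (step 7): P = [1, 4, 7] / [3, 5, 9] / [8];  Q = [1, 3, 6] / [2, 4, 7] / [5]
  Insert 2 (step 8): P = [1, 2, 7] / [3, 4, 9] / [5] / [8];  Q = [1, 3, 6] / [2, 4, 7] / [5] / [8]
  Insert 6 (step 9): P = [1, 2, 6] / [3, 4, 7] / [5, 9] / [8];  Q = [1, 3, 6] / [2, 4, 7] / [5, 9] / [8]
Final shape: (3, 3, 2, 1).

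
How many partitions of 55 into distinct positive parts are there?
q(55) = 6378

A partition into distinct parts is a strictly decreasing sequence summing to n. The recurrence d(n, m) = d(n, m−1) + d(n−m, m−1) (use part m at most once) with q(n) = d(n, n) gives q(55) = 6378. (Euler's theorem: # distinct-part partitions = # odd-part partitions.)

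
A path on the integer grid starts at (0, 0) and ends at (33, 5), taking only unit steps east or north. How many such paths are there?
Number of paths = 501942

A monotone lattice path from (0, 0) to (33, 5) consists of 33 east steps and 5 north steps in some order, so it is determined by which 33 of the 38 steps are east. The count is C(38, 33) = 501942.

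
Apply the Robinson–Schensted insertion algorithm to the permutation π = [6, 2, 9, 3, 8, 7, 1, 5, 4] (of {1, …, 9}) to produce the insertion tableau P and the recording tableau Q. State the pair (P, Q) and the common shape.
P = [1, 3, 4] / [2, 5] / [6, 7] / [8] / [9];  Q = [1, 3, 5] / [2, 4] / [6, 8] / [7] / [9];  common shape = (3, 2, 2, 1, 1)

Row-insert the values π_1, π_2, … into P one at a time, bumping the leftmost entry strictly greater than the inserted value down to the next row. The recording tableau Q records, in position (i, j), the step at which that cell was added to P.
  Insert 6 (step 1): P = [6];  Q = [1]
  Insert 2 (step 2): P = [2] / [6];  Q = [1] / [2]
  Insert 9 (step 3): P = [2, 9] / [6];  Q = [1, 3] / [2]
  Insert 3 (step 4): P = [2, 3] / [6, 9];  Q = [1, 3] / [2, 4]
  Insert 8 (step 5): P = [2, 3, 8] / [6, 9];  Q = [1, 3, 5] / [2, 4]
  Insert 7 (step 6): P = [2, 3, 7] / [6, 8] / [9];  Q = [1, 3, 5] / [2, 4] / [6]
  Insert 1 (step 7): P = [1, 3, 7] / [2, 8] / [6] / [9];  Q = [1, 3, 5] / [2, 4] / [6] / [7]
  Insert 5 (step 8): P = [1, 3, 5] / [2, 7] / [6, 8] / [9];  Q = [1, 3, 5] / [2, 4] / [6, 8] / [7]
  Insert 4 (step 9): P = [1, 3, 4] / [2, 5] / [6, 7] / [8] / [9];  Q = [1, 3, 5] / [2, 4] / [6, 8] / [7] / [9]
Final shape: (3, 2, 2, 1, 1).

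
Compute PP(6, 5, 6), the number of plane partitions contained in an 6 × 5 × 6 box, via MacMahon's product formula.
PP(6, 5, 6) = 55197331332

Evaluate the triple product over i = 1..6, j = 1..5, k = 1..6. The factors are (2/1) · (3/2) · (4/3) · (5/4) · (6/5) · (7/6) · (3/2) · (4/3) · … (180 factors total). The numerators and denominators telescope so the product is an integer; carrying out the multiplication exactly gives PP(6, 5, 6) = 55197331332.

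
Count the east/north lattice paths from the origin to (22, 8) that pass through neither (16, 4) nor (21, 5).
Number of paths = 4688635

Inclusion–exclusion. Total paths: C(30, 22) = 5852925. Through P₁: C(20, 16)·C(10, 6) = 1017450. Through P₂: C(26, 21)·C(4, 1) = 263120. Since P₁ is strictly southwest of P₂, a monotone path through both must visit P₁ then P₂; paths through both = C(20, 16)·C(6, 5)·C(4, 1) = 116280. Avoid both = 5852925 − 1017450 − 263120 + 116280 = 4688635.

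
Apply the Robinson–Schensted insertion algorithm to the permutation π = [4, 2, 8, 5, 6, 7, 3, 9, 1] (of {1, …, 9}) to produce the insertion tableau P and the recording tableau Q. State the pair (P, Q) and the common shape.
P = [1, 3, 6, 7, 9] / [2, 5] / [4] / [8];  Q = [1, 3, 5, 6, 8] / [2, 4] / [7] / [9];  common shape = (5, 2, 1, 1)

Row-insert the values π_1, π_2, … into P one at a time, bumping the leftmost entry strictly greater than the inserted value down to the next row. The recording tableau Q records, in position (i, j), the step at which that cell was added to P.
  Insert 4 (step 1): P = [4];  Q = [1]
  Insert 2 (step 2): P = [2] / [4];  Q = [1] / [2]
  Insert 8 (step 3): P = [2, 8] / [4];  Q = [1, 3] / [2]
  Insert 5 (step 4): P = [2, 5] / [4, 8];  Q = [1, 3] / [2, 4]
  Insert 6 (step 5): P = [2, 5, 6] / [4, 8];  Q = [1, 3, 5] / [2, 4]
  Insert 7 (step 6): P = [2, 5, 6, 7] / [4, 8];  Q = [1, 3, 5, 6] / [2, 4]
  Insert 3 (step 7): P = [2, 3, 6, 7] / [4, 5] / [8];  Q = [1, 3, 5, 6] / [2, 4] / [7]
  Insert 9 (step 8): P = [2, 3, 6, 7, 9] / [4, 5] / [8];  Q = [1, 3, 5, 6, 8] / [2, 4] / [7]
  Insert 1 (step 9): P = [1, 3, 6, 7, 9] / [2, 5] / [4] / [8];  Q = [1, 3, 5, 6, 8] / [2, 4] / [7] / [9]
Final shape: (5, 2, 1, 1).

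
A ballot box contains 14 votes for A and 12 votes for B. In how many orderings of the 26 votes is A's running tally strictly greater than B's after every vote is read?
Strict-lead orderings = 742900

Total orderings of the 26 votes with 14 for A: C(26, 14) = 9657700. By the Bertrand ballot formula (Cycle Lemma / reflection principle), the number of orderings in which A is strictly ahead of B throughout is (p − q)/(p + q) · C(p + q, p) = (14 − 12)/(14 + 12) · 9657700 = 742900.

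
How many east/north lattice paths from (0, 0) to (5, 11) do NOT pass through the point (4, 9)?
Number of paths = 2223

Total paths from (0, 0) to (5, 11): C(16, 5) = 4368. Paths through (4, 9): (paths (0, 0) → (4, 9)) × (paths (4, 9) → (5, 11)) = C(13, 4) · C(3, 1) = 715 · 3 = 2145. Avoidance count = 4368 − 2145 = 2223.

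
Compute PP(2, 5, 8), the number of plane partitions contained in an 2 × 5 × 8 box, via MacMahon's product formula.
PP(2, 5, 8) = 429429

Evaluate the triple product over i = 1..2, j = 1..5, k = 1..8. The factors are (2/1) · (3/2) · (4/3) · (5/4) · (6/5) · (7/6) · (8/7) · (9/8) · … (80 factors total). The numerators and denominators telescope so the product is an integer; carrying out the multiplication exactly gives PP(2, 5, 8) = 429429.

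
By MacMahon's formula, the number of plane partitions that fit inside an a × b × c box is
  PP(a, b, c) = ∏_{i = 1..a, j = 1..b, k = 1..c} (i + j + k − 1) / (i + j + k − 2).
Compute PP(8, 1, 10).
PP(8, 1, 10) = 43758

Evaluate the triple product over i = 1..8, j = 1..1, k = 1..10. The factors are (2/1) · (3/2) · (4/3) · (5/4) · (6/5) · (7/6) · (8/7) · (9/8) · … (80 factors total). The numerators and denominators telescope so the product is an integer; carrying out the multiplication exactly gives PP(8, 1, 10) = 43758.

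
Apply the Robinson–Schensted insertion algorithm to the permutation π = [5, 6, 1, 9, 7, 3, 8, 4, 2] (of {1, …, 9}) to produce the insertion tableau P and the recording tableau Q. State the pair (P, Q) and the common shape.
P = [1, 2, 4, 8] / [3, 6, 7] / [5] / [9];  Q = [1, 2, 4, 7] / [3, 5, 8] / [6] / [9];  common shape = (4, 3, 1, 1)

Row-insert the values π_1, π_2, … into P one at a time, bumping the leftmost entry strictly greater than the inserted value down to the next row. The recording tableau Q records, in position (i, j), the step at which that cell was added to P.
  Insert 5 (step 1): P = [5];  Q = [1]
  Insert 6 (step 2): P = [5, 6];  Q = [1, 2]
  Insert 1 (step 3): P = [1, 6] / [5];  Q = [1, 2] / [3]
  Insert 9 (step 4): P = [1, 6, 9] / [5];  Q = [1, 2, 4] / [3]
  Insert 7 (step 5): P = [1, 6, 7] / [5, 9];  Q = [1, 2, 4] / [3, 5]
  Insert 3 (step 6): P = [1, 3, 7] / [5, 6] / [9];  Q = [1, 2, 4] / [3, 5] / [6]
  Insert 8 (step 7): P = [1, 3, 7, 8] / [5, 6] / [9];  Q = [1, 2, 4, 7] / [3, 5] / [6]
  Insert 4 (step 8): P = [1, 3, 4, 8] / [5, 6, 7] / [9];  Q = [1, 2, 4, 7] / [3, 5, 8] / [6]
  Insert 2 (step 9): P = [1, 2, 4, 8] / [3, 6, 7] / [5] / [9];  Q = [1, 2, 4, 7] / [3, 5, 8] / [6] / [9]
Final shape: (4, 3, 1, 1).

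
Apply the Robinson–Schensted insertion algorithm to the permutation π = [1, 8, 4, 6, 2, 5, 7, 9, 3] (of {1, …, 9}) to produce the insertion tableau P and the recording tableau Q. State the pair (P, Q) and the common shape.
P = [1, 2, 3, 7, 9] / [4, 5] / [6] / [8];  Q = [1, 2, 4, 7, 8] / [3, 6] / [5] / [9];  common shape = (5, 2, 1, 1)

Row-insert the values π_1, π_2, … into P one at a time, bumping the leftmost entry strictly greater than the inserted value down to the next row. The recording tableau Q records, in position (i, j), the step at which that cell was added to P.
  Insert 1 (step 1): P = [1];  Q = [1]
  Insert 8 (step 2): P = [1, 8];  Q = [1, 2]
  Insert 4 (step 3): P = [1, 4] / [8];  Q = [1, 2] / [3]
  Insert 6 (step 4): P = [1, 4, 6] / [8];  Q = [1, 2, 4] / [3]
  Insert 2 (step 5): P = [1, 2, 6] / [4] / [8];  Q = [1, 2, 4] / [3] / [5]
  Insert 5 (step 6): P = [1, 2, 5] / [4, 6] / [8];  Q = [1, 2, 4] / [3, 6] / [5]
  Insert 7 (step 7): P = [1, 2, 5, 7] / [4, 6] / [8];  Q = [1, 2, 4, 7] / [3, 6] / [5]
  Insert 9 (step 8): P = [1, 2, 5, 7, 9] / [4, 6] / [8];  Q = [1, 2, 4, 7, 8] / [3, 6] / [5]
  Insert 3 (step 9): P = [1, 2, 3, 7, 9] / [4, 5] / [6] / [8];  Q = [1, 2, 4, 7, 8] / [3, 6] / [5] / [9]
Final shape: (5, 2, 1, 1).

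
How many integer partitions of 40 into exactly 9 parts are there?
p(40, 9 parts) = 3589

Partitions of n into exactly k parts are in bijection with partitions of n − k into at most k parts (subtract 1 from each part). So p(40, exactly 9) = p(31, parts ≤ 9). Computing via the recurrence p(m, j) = p(m, j−1) + p(m−j, j) gives 3589.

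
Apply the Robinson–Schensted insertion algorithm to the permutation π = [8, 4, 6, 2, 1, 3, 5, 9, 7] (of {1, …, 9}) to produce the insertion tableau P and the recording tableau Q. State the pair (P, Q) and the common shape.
P = [1, 3, 5, 7] / [2, 6, 9] / [4] / [8];  Q = [1, 3, 7, 8] / [2, 6, 9] / [4] / [5];  common shape = (4, 3, 1, 1)

Row-insert the values π_1, π_2, … into P one at a time, bumping the leftmost entry strictly greater than the inserted value down to the next row. The recording tableau Q records, in position (i, j), the step at which that cell was added to P.
  Insert 8 (step 1): P = [8];  Q = [1]
  Insert 4 (step 2): P = [4] / [8];  Q = [1] / [2]
  Insert 6 (step 3): P = [4, 6] / [8];  Q = [1, 3] / [2]
  Insert 2 (step 4): P = [2, 6] / [4] / [8];  Q = [1, 3] / [2] / [4]
  Insert 1 (step 5): P = [1, 6] / [2] / [4] / [8];  Q = [1, 3] / [2] / [4] / [5]
  Insert 3 (step 6): P = [1, 3] / [2, 6] / [4] / [8];  Q = [1, 3] / [2, 6] / [4] / [5]
  Insert 5 (step 7): P = [1, 3, 5] / [2, 6] / [4] / [8];  Q = [1, 3, 7] / [2, 6] / [4] / [5]
  Insert 9 (step 8): P = [1, 3, 5, 9] / [2, 6] / [4] / [8];  Q = [1, 3, 7, 8] / [2, 6] / [4] / [5]
  Insert 7 (step 9): P = [1, 3, 5, 7] / [2, 6, 9] / [4] / [8];  Q = [1, 3, 7, 8] / [2, 6, 9] / [4] / [5]
Final shape: (4, 3, 1, 1).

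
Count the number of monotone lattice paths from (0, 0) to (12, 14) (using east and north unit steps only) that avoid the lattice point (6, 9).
Number of paths = 7345390

Total paths from (0, 0) to (12, 14): C(26, 12) = 9657700. Paths through (6, 9): (paths (0, 0) → (6, 9)) × (paths (6, 9) → (12, 14)) = C(15, 6) · C(11, 6) = 5005 · 462 = 2312310. Avoidance count = 9657700 − 2312310 = 7345390.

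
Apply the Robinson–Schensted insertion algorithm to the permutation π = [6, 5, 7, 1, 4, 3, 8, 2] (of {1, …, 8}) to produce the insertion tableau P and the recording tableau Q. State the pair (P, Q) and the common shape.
P = [1, 2, 8] / [3, 7] / [4] / [5] / [6];  Q = [1, 3, 7] / [2, 5] / [4] / [6] / [8];  common shape = (3, 2, 1, 1, 1)

Row-insert the values π_1, π_2, … into P one at a time, bumping the leftmost entry strictly greater than the inserted value down to the next row. The recording tableau Q records, in position (i, j), the step at which that cell was added to P.
  Insert 6 (step 1): P = [6];  Q = [1]
  Insert 5 (step 2): P = [5] / [6];  Q = [1] / [2]
  Insert 7 (step 3): P = [5, 7] / [6];  Q = [1, 3] / [2]
  Insert 1 (step 4): P = [1, 7] / [5] / [6];  Q = [1, 3] / [2] / [4]
  Insert 4 (step 5): P = [1, 4] / [5, 7] / [6];  Q = [1, 3] / [2, 5] / [4]
  Insert 3 (step 6): P = [1, 3] / [4, 7] / [5] / [6];  Q = [1, 3] / [2, 5] / [4] / [6]
  Insert 8 (step 7): P = [1, 3, 8] / [4, 7] / [5] / [6];  Q = [1, 3, 7] / [2, 5] / [4] / [6]
  Insert 2 (step 8): P = [1, 2, 8] / [3, 7] / [4] / [5] / [6];  Q = [1, 3, 7] / [2, 5] / [4] / [6] / [8]
Final shape: (3, 2, 1, 1, 1).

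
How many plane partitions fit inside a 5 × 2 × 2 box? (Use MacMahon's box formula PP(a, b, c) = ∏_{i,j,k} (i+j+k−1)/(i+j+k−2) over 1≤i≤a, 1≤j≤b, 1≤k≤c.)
PP(5, 2, 2) = 196

Evaluate the triple product over i = 1..5, j = 1..2, k = 1..2. The factors are (2/1) · (3/2) · (3/2) · (4/3) · (3/2) · (4/3) · (4/3) · (5/4) · … (20 factors total). The numerators and denominators telescope so the product is an integer; carrying out the multiplication exactly gives PP(5, 2, 2) = 196.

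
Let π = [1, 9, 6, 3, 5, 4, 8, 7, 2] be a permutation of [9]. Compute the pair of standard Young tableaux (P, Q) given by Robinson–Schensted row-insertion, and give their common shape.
P = [1, 2, 4, 7] / [3, 8] / [5] / [6] / [9];  Q = [1, 2, 5, 7] / [3, 8] / [4] / [6] / [9];  common shape = (4, 2, 1, 1, 1)

Row-insert the values π_1, π_2, … into P one at a time, bumping the leftmost entry strictly greater than the inserted value down to the next row. The recording tableau Q records, in position (i, j), the step at which that cell was added to P.
  Insert 1 (step 1): P = [1];  Q = [1]
  Insert 9 (step 2): P = [1, 9];  Q = [1, 2]
  Insert 6 (step 3): P = [1, 6] / [9];  Q = [1, 2] / [3]
  Insert 3 (step 4): P = [1, 3] / [6] / [9];  Q = [1, 2] / [3] / [4]
  Insert 5 (step 5): P = [1, 3, 5] / [6] / [9];  Q = [1, 2, 5] / [3] / [4]
  Insert 4 (step 6): P = [1, 3, 4] / [5] / [6] / [9];  Q = [1, 2, 5] / [3] / [4] / [6]
  Insert 8 (step 7): P = [1, 3, 4, 8] / [5] / [6] / [9];  Q = [1, 2, 5, 7] / [3] / [4] / [6]
  Insert 7 (step 8): P = [1, 3, 4, 7] / [5, 8] / [6] / [9];  Q = [1, 2, 5, 7] / [3, 8] / [4] / [6]
  Insert 2 (step 9): P = [1, 2, 4, 7] / [3, 8] / [5] / [6] / [9];  Q = [1, 2, 5, 7] / [3, 8] / [4] / [6] / [9]
Final shape: (4, 2, 1, 1, 1).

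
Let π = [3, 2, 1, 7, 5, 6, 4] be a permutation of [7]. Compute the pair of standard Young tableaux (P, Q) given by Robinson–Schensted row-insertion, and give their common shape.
P = [1, 4, 6] / [2, 5] / [3, 7];  Q = [1, 4, 6] / [2, 5] / [3, 7];  common shape = (3, 2, 2)

Row-insert the values π_1, π_2, … into P one at a time, bumping the leftmost entry strictly greater than the inserted value down to the next row. The recording tableau Q records, in position (i, j), the step at which that cell was added to P.
  Insert 3 (step 1): P = [3];  Q = [1]
  Insert 2 (step 2): P = [2] / [3];  Q = [1] / [2]
  Insert 1 (step 3): P = [1] / [2] / [3];  Q = [1] / [2] / [3]
  Insert 7 (step 4): P = [1, 7] / [2] / [3];  Q = [1, 4] / [2] / [3]
  Insert 5 (step 5): P = [1, 5] / [2, 7] / [3];  Q = [1, 4] / [2, 5] / [3]
  Insert 6 (step 6): P = [1, 5, 6] / [2, 7] / [3];  Q = [1, 4, 6] / [2, 5] / [3]
  Insert 4 (step 7): P = [1, 4, 6] / [2, 5] / [3, 7];  Q = [1, 4, 6] / [2, 5] / [3, 7]
Final shape: (3, 2, 2).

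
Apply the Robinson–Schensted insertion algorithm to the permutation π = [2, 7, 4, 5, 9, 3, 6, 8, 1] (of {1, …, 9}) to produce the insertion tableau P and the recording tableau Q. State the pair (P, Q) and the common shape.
P = [1, 3, 5, 6, 8] / [2, 9] / [4] / [7];  Q = [1, 2, 4, 5, 8] / [3, 7] / [6] / [9];  common shape = (5, 2, 1, 1)

Row-insert the values π_1, π_2, … into P one at a time, bumping the leftmost entry strictly greater than the inserted value down to the next row. The recording tableau Q records, in position (i, j), the step at which that cell was added to P.
  Insert 2 (step 1): P = [2];  Q = [1]
  Insert 7 (step 2): P = [2, 7];  Q = [1, 2]
  Insert 4 (step 3): P = [2, 4] / [7];  Q = [1, 2] / [3]
  Insert 5 (step 4): P = [2, 4, 5] / [7];  Q = [1, 2, 4] / [3]
  Insert 9 (step 5): P = [2, 4, 5, 9] / [7];  Q = [1, 2, 4, 5] / [3]
  Insert 3 (step 6): P = [2, 3, 5, 9] / [4] / [7];  Q = [1, 2, 4, 5] / [3] / [6]
  Insert 6 (step 7): P = [2, 3, 5, 6] / [4, 9] / [7];  Q = [1, 2, 4, 5] / [3, 7] / [6]
  Insert 8 (step 8): P = [2, 3, 5, 6, 8] / [4, 9] / [7];  Q = [1, 2, 4, 5, 8] / [3, 7] / [6]
  Insert 1 (step 9): P = [1, 3, 5, 6, 8] / [2, 9] / [4] / [7];  Q = [1, 2, 4, 5, 8] / [3, 7] / [6] / [9]
Final shape: (5, 2, 1, 1).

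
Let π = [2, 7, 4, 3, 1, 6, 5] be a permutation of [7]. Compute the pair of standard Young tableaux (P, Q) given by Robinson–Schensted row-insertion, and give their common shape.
P = [1, 3, 5] / [2, 6] / [4] / [7];  Q = [1, 2, 6] / [3, 7] / [4] / [5];  common shape = (3, 2, 1, 1)

Row-insert the values π_1, π_2, … into P one at a time, bumping the leftmost entry strictly greater than the inserted value down to the next row. The recording tableau Q records, in position (i, j), the step at which that cell was added to P.
  Insert 2 (step 1): P = [2];  Q = [1]
  Insert 7 (step 2): P = [2, 7];  Q = [1, 2]
  Insert 4 (step 3): P = [2, 4] / [7];  Q = [1, 2] / [3]
  Insert 3 (step 4): P = [2, 3] / [4] / [7];  Q = [1, 2] / [3] / [4]
  Insert 1 (step 5): P = [1, 3] / [2] / [4] / [7];  Q = [1, 2] / [3] / [4] / [5]
  Insert 6 (step 6): P = [1, 3, 6] / [2] / [4] / [7];  Q = [1, 2, 6] / [3] / [4] / [5]
  Insert 5 (step 7): P = [1, 3, 5] / [2, 6] / [4] / [7];  Q = [1, 2, 6] / [3, 7] / [4] / [5]
Final shape: (3, 2, 1, 1).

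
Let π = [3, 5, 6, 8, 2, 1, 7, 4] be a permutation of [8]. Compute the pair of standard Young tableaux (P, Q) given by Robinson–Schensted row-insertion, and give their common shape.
P = [1, 4, 6, 7] / [2, 5] / [3, 8];  Q = [1, 2, 3, 4] / [5, 7] / [6, 8];  common shape = (4, 2, 2)

Row-insert the values π_1, π_2, … into P one at a time, bumping the leftmost entry strictly greater than the inserted value down to the next row. The recording tableau Q records, in position (i, j), the step at which that cell was added to P.
  Insert 3 (step 1): P = [3];  Q = [1]
  Insert 5 (step 2): P = [3, 5];  Q = [1, 2]
  Insert 6 (step 3): P = [3, 5, 6];  Q = [1, 2, 3]
  Insert 8 (step 4): P = [3, 5, 6, 8];  Q = [1, 2, 3, 4]
  Insert 2 (step 5): P = [2, 5, 6, 8] / [3];  Q = [1, 2, 3, 4] / [5]
  Insert 1 (step 6): P = [1, 5, 6, 8] / [2] / [3];  Q = [1, 2, 3, 4] / [5] / [6]
  Insert 7 (step 7): P = [1, 5, 6, 7] / [2, 8] / [3];  Q = [1, 2, 3, 4] / [5, 7] / [6]
  Insert 4 (step 8): P = [1, 4, 6, 7] / [2, 5] / [3, 8];  Q = [1, 2, 3, 4] / [5, 7] / [6, 8]
Final shape: (4, 2, 2).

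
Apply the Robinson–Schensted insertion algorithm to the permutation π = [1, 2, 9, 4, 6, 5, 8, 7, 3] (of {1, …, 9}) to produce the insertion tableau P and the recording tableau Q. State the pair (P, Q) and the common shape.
P = [1, 2, 3, 5, 7] / [4, 8] / [6] / [9];  Q = [1, 2, 3, 5, 7] / [4, 8] / [6] / [9];  common shape = (5, 2, 1, 1)

Row-insert the values π_1, π_2, … into P one at a time, bumping the leftmost entry strictly greater than the inserted value down to the next row. The recording tableau Q records, in position (i, j), the step at which that cell was added to P.
  Insert 1 (step 1): P = [1];  Q = [1]
  Insert 2 (step 2): P = [1, 2];  Q = [1, 2]
  Insert 9 (step 3): P = [1, 2, 9];  Q = [1, 2, 3]
  Insert 4 (step 4): P = [1, 2, 4] / [9];  Q = [1, 2, 3] / [4]
  Insert 6 (step 5): P = [1, 2, 4, 6] / [9];  Q = [1, 2, 3, 5] / [4]
  Insert 5 (step 6): P = [1, 2, 4, 5] / [6] / [9];  Q = [1, 2, 3, 5] / [4] / [6]
  Insert 8 (step 7): P = [1, 2, 4, 5, 8] / [6] / [9];  Q = [1, 2, 3, 5, 7] / [4] / [6]
  Insert 7 (step 8): P = [1, 2, 4, 5, 7] / [6, 8] / [9];  Q = [1, 2, 3, 5, 7] / [4, 8] / [6]
  Insert 3 (step 9): P = [1, 2, 3, 5, 7] / [4, 8] / [6] / [9];  Q = [1, 2, 3, 5, 7] / [4, 8] / [6] / [9]
Final shape: (5, 2, 1, 1).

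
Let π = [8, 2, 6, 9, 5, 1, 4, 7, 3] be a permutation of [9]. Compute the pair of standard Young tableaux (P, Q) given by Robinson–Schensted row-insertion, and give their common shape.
P = [1, 3, 7] / [2, 4, 9] / [5] / [6] / [8];  Q = [1, 3, 4] / [2, 7, 8] / [5] / [6] / [9];  common shape = (3, 3, 1, 1, 1)

Row-insert the values π_1, π_2, … into P one at a time, bumping the leftmost entry strictly greater than the inserted value down to the next row. The recording tableau Q records, in position (i, j), the step at which that cell was added to P.
  Insert 8 (step 1): P = [8];  Q = [1]
  Insert 2 (step 2): P = [2] / [8];  Q = [1] / [2]
  Insert 6 (step 3): P = [2, 6] / [8];  Q = [1, 3] / [2]
  Insert 9 (step 4): P = [2, 6, 9] / [8];  Q = [1, 3, 4] / [2]
  Insert 5 (step 5): P = [2, 5, 9] / [6] / [8];  Q = [1, 3, 4] / [2] / [5]
  Insert 1 (step 6): P = [1, 5, 9] / [2] / [6] / [8];  Q = [1, 3, 4] / [2] / [5] / [6]
  Insert 4 (step 7): P = [1, 4, 9] / [2, 5] / [6] / [8];  Q = [1, 3, 4] / [2, 7] / [5] / [6]
  Insert 7 (step 8): P = [1, 4, 7] / [2, 5, 9] / [6] / [8];  Q = [1, 3, 4] / [2, 7, 8] / [5] / [6]
  Insert 3 (step 9): P = [1, 3, 7] / [2, 4, 9] / [5] / [6] / [8];  Q = [1, 3, 4] / [2, 7, 8] / [5] / [6] / [9]
Final shape: (3, 3, 1, 1, 1).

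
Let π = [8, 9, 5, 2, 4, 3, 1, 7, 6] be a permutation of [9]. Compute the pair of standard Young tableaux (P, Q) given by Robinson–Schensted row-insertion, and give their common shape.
P = [1, 3, 6] / [2, 7] / [4, 9] / [5] / [8];  Q = [1, 2, 8] / [3, 5] / [4, 9] / [6] / [7];  common shape = (3, 2, 2, 1, 1)

Row-insert the values π_1, π_2, … into P one at a time, bumping the leftmost entry strictly greater than the inserted value down to the next row. The recording tableau Q records, in position (i, j), the step at which that cell was added to P.
  Insert 8 (step 1): P = [8];  Q = [1]
  Insert 9 (step 2): P = [8, 9];  Q = [1, 2]
  Insert 5 (step 3): P = [5, 9] / [8];  Q = [1, 2] / [3]
  Insert 2 (step 4): P = [2, 9] / [5] / [8];  Q = [1, 2] / [3] / [4]
  Insert 4 (step 5): P = [2, 4] / [5, 9] / [8];  Q = [1, 2] / [3, 5] / [4]
  Insert 3 (step 6): P = [2, 3] / [4, 9] / [5] / [8];  Q = [1, 2] / [3, 5] / [4] / [6]
  Insert 1 (step 7): P = [1, 3] / [2, 9] / [4] / [5] / [8];  Q = [1, 2] / [3, 5] / [4] / [6] / [7]
  Insert 7 (step 8): P = [1, 3, 7] / [2, 9] / [4] / [5] / [8];  Q = [1, 2, 8] / [3, 5] / [4] / [6] / [7]
  Insert 6 (step 9): P = [1, 3, 6] / [2, 7] / [4, 9] / [5] / [8];  Q = [1, 2, 8] / [3, 5] / [4, 9] / [6] / [7]
Final shape: (3, 2, 2, 1, 1).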